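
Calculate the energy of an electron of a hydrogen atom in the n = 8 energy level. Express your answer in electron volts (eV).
-0.213 eV

The energy levels of a hydrogen-like atom are given by:
E_n = -13.6057 eV / n²

For n = 8:
E_8 = -13.6057 eV / 8²
E_8 = -13.6057 eV / 64
E_8 = -0.213 eV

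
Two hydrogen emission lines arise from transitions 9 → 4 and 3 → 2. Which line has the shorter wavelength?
3 → 2

Calculate the energy for each transition:

Transition 9 → 4:
ΔE₁ = |E_4 - E_9| = |-13.6057/4² - (-13.6057/9²)|
ΔE₁ = |-0.8503562500 - (-0.1679716049)| = 0.6823846 eV

Transition 3 → 2:
ΔE₂ = |E_2 - E_3| = |-13.6057/2² - (-13.6057/3²)|
ΔE₂ = |-3.4014250000 - (-1.5117444444)| = 1.8896806 eV

Since 1.8896806 eV > 0.6823846 eV, the transition 3 → 2 emits the more energetic photon.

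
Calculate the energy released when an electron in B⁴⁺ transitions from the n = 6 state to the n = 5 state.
4.157297 eV

The energy levels are E_n = -13.6057 Z² eV / n².

Energy at n = 6: E_6 = -13.6057 × 5² / 6² = -9.448402778 eV
Energy at n = 5: E_5 = -13.6057 × 5² / 5² = -13.605700000 eV

For emission (electron falling to lower state), the photon energy is:
E_photon = E_6 - E_5 = |-9.448402778 - (-13.605700000)|
E_photon = 4.157297 eV

This energy is carried away by the emitted photon.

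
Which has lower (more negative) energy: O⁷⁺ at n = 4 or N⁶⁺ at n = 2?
N⁶⁺ at n = 2 (E = -166.670 eV)

Using E_n = -13.6057 Z² / n² eV:

O⁷⁺ (Z = 8) at n = 4:
E = -13.6057 × 8² / 4² = -13.6057 × 64 / 16 = -54.422800 eV

N⁶⁺ (Z = 7) at n = 2:
E = -13.6057 × 7² / 2² = -13.6057 × 49 / 4 = -166.669825 eV

Since -166.669825 eV < -54.422800 eV,
N⁶⁺ at n = 2 is more tightly bound (requires more energy to ionize).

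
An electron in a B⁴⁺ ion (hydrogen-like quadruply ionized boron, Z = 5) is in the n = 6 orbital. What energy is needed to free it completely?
9.44840 eV

The ionization energy is the energy needed to remove the electron completely (n → ∞).

For a hydrogen-like ion with Z = 5, E_n = -13.6057 Z² / n² eV.

At n = 6: E_6 = -13.6057 × 5² / 6² = -9.44840278 eV
At n = ∞: E_∞ = 0 eV

Ionization energy = E_∞ - E_6 = 0 - (-9.44840278) = 9.44840278 eV
Ionization energy ≈ 9.44840 eV

This is also called the binding energy of the electron in state n = 6.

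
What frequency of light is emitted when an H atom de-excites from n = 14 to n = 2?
8.057e+14 Hz

First, find the transition energy:
E_14 = -13.6057 / 14² = -0.06941684 eV
E_2 = -13.6057 / 2² = -3.40142500 eV
|ΔE| = |E_2 - E_14| = 3.33200816 eV

Convert to Joules: E = 3.33200816 eV × (1.602177 × 10⁻¹⁹ J/eV) = 5.33847e-19 J

Using E = hf:
f = E/h = 5.33847e-19 J / (6.62607 × 10⁻³⁴ J·s)
f = 8.057e+14 Hz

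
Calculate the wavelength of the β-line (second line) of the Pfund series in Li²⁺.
516.81 nm

The lines of a series are numbered from the longest wavelength (smallest ΔE) outward; the second line is the transition from n = n_f + 2 to n_f.
The Pfund series has all transitions ending at n_f = 5.

For Li²⁺ (Z = 3), the second line (β-line) is the jump from n = 7 to n = 5:
E_7 = -13.6057 × 3² / 7² = -2.499006 eV
E_5 = -13.6057 × 3² / 5² = -4.898052 eV
ΔE = E_7 - E_5 = 2.399046 eV

λ = hc/E = 1239.84 eV·nm / 2.399046 eV
λ = 516.81 nm

This is the β-line of the Pfund series in Li²⁺.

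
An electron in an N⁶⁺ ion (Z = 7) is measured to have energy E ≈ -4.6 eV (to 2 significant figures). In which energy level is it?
n = 12

The exact energy levels follow E_n = -13.6057 Z² / n² eV with Z = 7.

The measured value (-4.6 eV) is reported to only 2 significant figures, so we must test candidate n values and see which one matches to that precision.

Candidate energies:
  n = 10:  E = -13.6057 × 7² / 10² = -6.66679 eV
  n = 11:  E = -13.6057 × 7² / 11² = -5.50975 eV
  n = 12:  E = -13.6057 × 7² / 12² = -4.62972 eV  ← matches
  n = 13:  E = -13.6057 × 7² / 13² = -3.94485 eV
  n = 14:  E = -13.6057 × 7² / 14² = -3.40143 eV

Checking against the measurement of -4.6 eV (2 sig figs), only n = 12 agrees:
E_12 = -4.62972 eV, which rounds to -4.6 eV ✓

Therefore n = 12.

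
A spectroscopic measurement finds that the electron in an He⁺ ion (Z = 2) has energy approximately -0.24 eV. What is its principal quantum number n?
n = 15

The exact energy levels follow E_n = -13.6057 Z² / n² eV with Z = 2.

The measured value (-0.24 eV) is reported to only 2 significant figures, so we must test candidate n values and see which one matches to that precision.

Candidate energies:
  n = 13:  E = -13.6057 × 2² / 13² = -0.32203 eV
  n = 14:  E = -13.6057 × 2² / 14² = -0.27767 eV
  n = 15:  E = -13.6057 × 2² / 15² = -0.24188 eV  ← matches
  n = 16:  E = -13.6057 × 2² / 16² = -0.21259 eV
  n = 17:  E = -13.6057 × 2² / 17² = -0.18831 eV

Checking against the measurement of -0.24 eV (2 sig figs), only n = 15 agrees:
E_15 = -0.24188 eV, which rounds to -0.24 eV ✓

Therefore n = 15.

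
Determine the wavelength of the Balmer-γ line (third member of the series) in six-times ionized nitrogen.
8.855832 nm

The lines of a series are numbered from the longest wavelength (smallest ΔE) outward; the third line is the transition from n = n_f + 3 to n_f.
The Balmer series has all transitions ending at n_f = 2.

For N⁶⁺ (Z = 7), the third line (γ-line) is the jump from n = 5 to n = 2:
E_5 = -13.6057 × 7² / 5² = -26.66717200 eV
E_2 = -13.6057 × 7² / 2² = -166.66982500 eV
ΔE = E_5 - E_2 = 140.00265300 eV

λ = hc/E = 1239.84 eV·nm / 140.00265300 eV
λ = 8.855832 nm

This is the γ-line of the Balmer series in N⁶⁺.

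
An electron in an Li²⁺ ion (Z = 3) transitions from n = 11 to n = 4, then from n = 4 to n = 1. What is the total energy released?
121.44 eV

The energy levels of Li²⁺ are E_n = -13.6057 × 3² / n² eV.

First transition (11 → 4):
ΔE₁ = |E_4 - E_11|
ΔE₁ = |-7.65320625 - (-1.01199421)| = 6.64121 eV

Second transition (4 → 1):
ΔE₂ = |E_1 - E_4|
ΔE₂ = |-122.45130000 - (-7.65320625)| = 114.79809 eV

Total energy released:
E_total = ΔE₁ + ΔE₂ = 6.64121 + 114.79809 = 121.44 eV

Note: This equals the direct transition 11 → 1: 121.44 eV ✓
Energy is conserved regardless of the path taken.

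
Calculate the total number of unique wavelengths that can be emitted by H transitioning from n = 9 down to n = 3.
21

The electron can occupy levels n = 3, 4, ..., 9 during de-excitation — that is m = 9 - 3 + 1 = 7 distinct levels.

The number of distinct spectral lines equals the number of ways to choose 2 of these m levels (each pair gives one possible emission transition):

Number of lines = m(m-1)/2 = 7×6/2 = 21

These correspond to all possible transitions between the 7 levels:
9 → 8, 9 → 7, 9 → 6, 9 → 5, 9 → 4, 9 → 3, 8 → 7, 8 → 6...

Each transition produces a photon with a unique energy (and thus wavelength). This count does not depend on Z.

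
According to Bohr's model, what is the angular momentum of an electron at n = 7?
7.3820e-34 J·s (or 7ℏ)

In the Bohr model, angular momentum is quantized:
L = nℏ

where ℏ = h/(2π) = 1.054572e-34 J·s

For n = 7:
L = 7 × 1.054572e-34 J·s
L = 7.3820e-34 J·s

This can also be written as L = 7ℏ.
The angular momentum is an integer multiple of the reduced Planck constant.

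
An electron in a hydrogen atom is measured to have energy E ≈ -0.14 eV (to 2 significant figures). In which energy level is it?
n = 10

The exact energy levels follow E_n = -13.6057 eV / n².

The measured value (-0.14 eV) is reported to only 2 significant figures, so we must test candidate n values and see which one matches to that precision.

Candidate energies:
  n = 8:  E = -13.6057/8² = -0.212589 eV
  n = 9:  E = -13.6057/9² = -0.167972 eV
  n = 10:  E = -13.6057/10² = -0.136057 eV  ← matches
  n = 11:  E = -13.6057/11² = -0.112444 eV
  n = 12:  E = -13.6057/12² = -0.094484 eV

Checking against the measurement of -0.14 eV (2 sig figs), only n = 10 agrees:
E_10 = -0.136057 eV, which rounds to -0.14 eV ✓

Therefore n = 10.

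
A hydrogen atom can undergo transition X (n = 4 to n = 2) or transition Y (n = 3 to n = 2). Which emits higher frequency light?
4 → 2

Calculate the energy for each transition:

Transition 4 → 2:
ΔE₁ = |E_2 - E_4| = |-13.6057/2² - (-13.6057/4²)|
ΔE₁ = |-3.4014250000 - (-0.8503562500)| = 2.5510688 eV

Transition 3 → 2:
ΔE₂ = |E_2 - E_3| = |-13.6057/2² - (-13.6057/3²)|
ΔE₂ = |-3.4014250000 - (-1.5117444444)| = 1.8896806 eV

Since 2.5510688 eV > 1.8896806 eV, the transition 4 → 2 emits the more energetic photon.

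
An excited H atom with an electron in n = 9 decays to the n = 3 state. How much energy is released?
1.344 eV

The energy levels are E_n = -13.6057 eV / n².

Energy at n = 9: E_9 = -13.6057 / 9² = -0.167972 eV
Energy at n = 3: E_3 = -13.6057 / 3² = -1.511744 eV

For emission (electron falling to lower state), the photon energy is:
E_photon = E_9 - E_3 = |-0.167972 - (-1.511744)|
E_photon = 1.344 eV

This energy is carried away by the emitted photon.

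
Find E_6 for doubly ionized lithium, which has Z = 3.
-3.4014 eV

For hydrogen-like ions, the energy levels scale with Z²:
E_n = -13.6057 Z² / n² eV

For Li²⁺ (Z = 3) at n = 6:
E_6 = -13.6057 × 3² / 6²
E_6 = -13.6057 × 9 / 36
E_6 = -122.4513 / 36
E_6 = -3.4014 eV

The energy is 9 times more negative than hydrogen at the same n due to the stronger nuclear charge.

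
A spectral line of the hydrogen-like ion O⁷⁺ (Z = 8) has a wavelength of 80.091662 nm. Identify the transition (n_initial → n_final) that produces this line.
n = 10 → n = 6

First, find the photon energy from the wavelength (hc = 1239.84 eV·nm):
E = hc/λ = 1239.84 eV·nm / 80.091662 nm = 15.480263 eV

The energy levels of O⁷⁺ satisfy E_n = -13.6057 × 8² / n² eV, so an emission n_i → n_f releases
ΔE = 13.6057 × 8² × (1/n_f² − 1/n_i²) eV.

Setting ΔE equal to the photon energy:
1/n_f² − 1/n_i² = 15.480263 / (13.6057 × 8²) = 0.017777778

Since 1/n_i² must be positive, we need 1/n_f² > 0.017777778, i.e. n_f ≤ 7. For each allowed n_f, solve n_i = (1/n_f² − 0.017777778)^(−1/2) and check whether it is a whole number:
  n_f = 1: 1/n_i² = 1.000000000 − 0.017777778 = 0.982222222 → n_i = 1.009  (not an integer) ✗
  n_f = 2: 1/n_i² = 0.250000000 − 0.017777778 = 0.232222222 → n_i = 2.075  (not an integer) ✗
  n_f = 3: 1/n_i² = 0.111111111 − 0.017777778 = 0.093333333 → n_i = 3.273  (not an integer) ✗
  n_f = 4: 1/n_i² = 0.062500000 − 0.017777778 = 0.044722222 → n_i = 4.729  (not an integer) ✗
  n_f = 5: 1/n_i² = 0.040000000 − 0.017777778 = 0.022222222 → n_i = 6.708  (not an integer) ✗
  n_f = 6: 1/n_i² = 0.027777778 − 0.017777778 = 0.010000000 → n_i = 10.000  → integer, n_i = 10 ✓
  n_f = 7: 1/n_i² = 0.020408163 − 0.017777778 = 0.002630385 → n_i = 19.498  (not an integer) ✗

Only n_f = 6 gives an integer upper level, n_i = 10.

The transition is from n = 10 to n = 6 (emission).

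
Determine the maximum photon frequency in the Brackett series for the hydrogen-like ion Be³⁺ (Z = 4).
3.28984e+15 Hz

The series limit corresponds to the transition from n = ∞ to n = 4.
This is the highest energy (shortest wavelength) transition in the Brackett series.

E_∞ = 0 eV
E_4 = -13.6057 × 4² / 4² = -13.6057000 eV

Energy at series limit:
ΔE = E_∞ - E_4 = 0 - (-13.6057000) = 13.6057000 eV
E = 13.6057000 eV × (1.602177 × 10⁻¹⁹ J/eV) = 2.1798740e-18 J
f = E/h = 2.1798740e-18 J / (6.62607 × 10⁻³⁴ J·s) = 3.28984e+15 Hz

This energy equals the ionization energy from the n = 4 state of Be³⁺.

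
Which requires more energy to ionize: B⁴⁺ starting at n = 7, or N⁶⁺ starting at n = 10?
B⁴⁺ at n = 7 (E = -6.94 eV)

Using E_n = -13.6057 Z² / n² eV:

B⁴⁺ (Z = 5) at n = 7:
E = -13.6057 × 5² / 7² = -13.6057 × 25 / 49 = -6.94168 eV

N⁶⁺ (Z = 7) at n = 10:
E = -13.6057 × 7² / 10² = -13.6057 × 49 / 100 = -6.66679 eV

Since -6.94168 eV < -6.66679 eV,
B⁴⁺ at n = 7 is more tightly bound (requires more energy to ionize).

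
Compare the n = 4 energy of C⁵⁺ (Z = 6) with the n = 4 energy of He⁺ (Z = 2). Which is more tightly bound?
C⁵⁺ at n = 4 (E = -30.6128 eV)

Using E_n = -13.6057 Z² / n² eV:

C⁵⁺ (Z = 6) at n = 4:
E = -13.6057 × 6² / 4² = -13.6057 × 36 / 16 = -30.6128250 eV

He⁺ (Z = 2) at n = 4:
E = -13.6057 × 2² / 4² = -13.6057 × 4 / 16 = -3.4014250 eV

Since -30.6128250 eV < -3.4014250 eV,
C⁵⁺ at n = 4 is more tightly bound (requires more energy to ionize).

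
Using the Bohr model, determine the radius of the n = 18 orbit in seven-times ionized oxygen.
2.1432 nm (or 21.4317 Å)

The Bohr radius formula is:
r_n = n² a₀ / Z

where a₀ = 0.0529177 nm is the Bohr radius.

For O⁷⁺ (Z = 8) at n = 18:
r_18 = 18² × 0.0529177 nm / 8
r_18 = 324 × 0.0529177 nm / 8
r_18 = 17.14533 nm / 8
r_18 = 2.1432 nm

The electron orbits at approximately 2.1432 nm from the nucleus.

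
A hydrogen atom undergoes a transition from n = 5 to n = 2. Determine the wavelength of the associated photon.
433.935777 nm

First, find the transition energy using E_n = -13.6057 / n² eV:
E_5 = -13.6057 / 5² = -0.5442280000 eV
E_2 = -13.6057 / 2² = -3.4014250000 eV

Photon energy: |ΔE| = |E_2 - E_5| = 2.8571970000 eV

Convert to wavelength using E = hc/λ with hc = 1239.84 eV·nm:
λ = hc/E = 1239.84 eV·nm / 2.8571970000 eV
λ = 433.935777 nm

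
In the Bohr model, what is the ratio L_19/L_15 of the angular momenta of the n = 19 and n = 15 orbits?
1.267

In the Bohr model, L_n = nℏ, so the ratio is purely the ratio of quantum numbers:

L_19/L_15 = 19ℏ / 15ℏ = 19/15 = 1.267

The angular momentum scales linearly with n.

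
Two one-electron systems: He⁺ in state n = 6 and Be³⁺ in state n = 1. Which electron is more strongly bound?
Be³⁺ at n = 1 (E = -217.691200 eV)

Using E_n = -13.6057 Z² / n² eV:

He⁺ (Z = 2) at n = 6:
E = -13.6057 × 2² / 6² = -13.6057 × 4 / 36 = -1.511744444 eV

Be³⁺ (Z = 4) at n = 1:
E = -13.6057 × 4² / 1² = -13.6057 × 16 / 1 = -217.691200000 eV

Since -217.691200000 eV < -1.511744444 eV,
Be³⁺ at n = 1 is more tightly bound (requires more energy to ionize).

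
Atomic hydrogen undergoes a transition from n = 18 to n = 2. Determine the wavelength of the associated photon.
369.06 nm

First, find the transition energy using E_n = -13.6057 / n² eV:
E_18 = -13.6057 / 18² = -0.041993 eV
E_2 = -13.6057 / 2² = -3.401425 eV

Photon energy: |ΔE| = |E_2 - E_18| = 3.359432 eV

Convert to wavelength using E = hc/λ with hc = 1239.84 eV·nm:
λ = hc/E = 1239.84 eV·nm / 3.359432 eV
λ = 369.06 nm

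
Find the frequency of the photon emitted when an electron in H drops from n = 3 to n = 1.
2.924e+15 Hz

First, find the transition energy:
E_3 = -13.6057 / 3² = -1.511744 eV
E_1 = -13.6057 / 1² = -13.605700 eV
|ΔE| = |E_1 - E_3| = 12.093956 eV

Convert to Joules: E = 12.093956 eV × (1.602177 × 10⁻¹⁹ J/eV) = 1.93767e-18 J

Using E = hf:
f = E/h = 1.93767e-18 J / (6.62607 × 10⁻³⁴ J·s)
f = 2.924e+15 Hz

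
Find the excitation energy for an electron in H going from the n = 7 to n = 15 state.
0.22 eV

The energy levels of a hydrogen-like atom are E_n = -13.6057 eV / n².

Energy at n = 7: E_7 = -13.6057 / 7² = -0.27767 eV
Energy at n = 15: E_15 = -13.6057 / 15² = -0.06047 eV

The excitation energy is the difference:
ΔE = E_15 - E_7
ΔE = -0.06047 - (-0.27767)
ΔE = 0.22 eV

Since this is positive, energy must be absorbed (photon absorption).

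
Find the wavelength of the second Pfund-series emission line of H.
4651.2491 nm

The lines of a series are numbered from the longest wavelength (smallest ΔE) outward; the second line is the transition from n = n_f + 2 to n_f.
The Pfund series has all transitions ending at n_f = 5.

For H, the second line (β-line) is the jump from n = 7 to n = 5:
E_7 = -13.6057 / 7² = -0.2776673469 eV
E_5 = -13.6057 / 5² = -0.5442280000 eV
ΔE = E_7 - E_5 = 0.2665606531 eV

λ = hc/E = 1239.84 eV·nm / 0.2665606531 eV
λ = 4651.2491 nm

This is the β-line of the Pfund series in H.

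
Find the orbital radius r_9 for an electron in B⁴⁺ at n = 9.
0.85727 nm (or 8.57267 Å)

The Bohr radius formula is:
r_n = n² a₀ / Z

where a₀ = 0.05291772 nm is the Bohr radius.

For B⁴⁺ (Z = 5) at n = 9:
r_9 = 9² × 0.05291772 nm / 5
r_9 = 81 × 0.05291772 nm / 5
r_9 = 4.286335 nm / 5
r_9 = 0.85727 nm

The electron orbits at approximately 0.85727 nm from the nucleus.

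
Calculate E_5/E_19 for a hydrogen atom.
14.4400

Using E_n = -13.6057 Z² / n² eV with Z = 1:

E_5 = -13.6057 / 5² = -13.6057 / 25 = -0.5442280000 eV
E_19 = -13.6057 / 19² = -13.6057 / 361 = -0.0376889197 eV

The ratio is:
E_5/E_19 = (-0.5442280000) / (-0.0376889197)
E_5/E_19 = (-13.6057/25) / (-13.6057/361)
E_5/E_19 = 361/25
E_5/E_19 = 14.4400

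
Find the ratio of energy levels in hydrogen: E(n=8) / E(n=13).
2.640625

Using E_n = -13.6057 Z² / n² eV with Z = 1:

E_8 = -13.6057 / 8² = -13.6057 / 64 = -0.212589062500 eV
E_13 = -13.6057 / 13² = -13.6057 / 169 = -0.080507100592 eV

The ratio is:
E_8/E_13 = (-0.212589062500) / (-0.080507100592)
E_8/E_13 = (-13.6057/64) / (-13.6057/169)
E_8/E_13 = 169/64
E_8/E_13 = 2.640625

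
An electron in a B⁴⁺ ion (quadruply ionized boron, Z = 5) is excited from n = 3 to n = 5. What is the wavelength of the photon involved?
51.259 nm

First, find the transition energy using E_n = -13.6057 Z² / n² eV:
E_3 = -13.6057 × 5² / 3² = -37.79361 eV
E_5 = -13.6057 × 5² / 5² = -13.60570 eV

Photon energy: |ΔE| = |E_5 - E_3| = 24.18791 eV

Convert to wavelength using E = hc/λ with hc = 1239.84 eV·nm:
λ = hc/E = 1239.84 eV·nm / 24.18791 eV
λ = 51.259 nm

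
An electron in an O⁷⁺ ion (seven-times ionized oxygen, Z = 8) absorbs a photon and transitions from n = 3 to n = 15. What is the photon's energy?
92.88158 eV

The energy levels of a hydrogen-like atom are E_n = -13.6057 Z² eV / n².

Energy at n = 3: E_3 = -13.6057 × 8² / 3² = -96.75164444 eV
Energy at n = 15: E_15 = -13.6057 × 8² / 15² = -3.87006578 eV

The excitation energy is the difference:
ΔE = E_15 - E_3
ΔE = -3.87006578 - (-96.75164444)
ΔE = 92.88158 eV

Since this is positive, energy must be absorbed (photon absorption).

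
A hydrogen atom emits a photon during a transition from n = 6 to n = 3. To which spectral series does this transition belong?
Paschen series

The spectral series in hydrogen are named based on the final (lower) energy level:
- Lyman series: n_final = 1 (ultraviolet)
- Balmer series: n_final = 2 (visible/near-UV)
- Paschen series: n_final = 3 (infrared)
- Brackett series: n_final = 4 (infrared)
- Pfund series: n_final = 5 (far infrared)

Since this transition ends at n = 3, it belongs to the Paschen series.

For reference, this 6 → 3 line has photon energy
ΔE = 13.6057 eV × (1/3² - 1/6²) = 1.13380833 eV,
corresponding to wavelength λ = hc/ΔE = 1239.84 eV·nm / 1.13380833 eV = 1093.518 nm in the infrared region.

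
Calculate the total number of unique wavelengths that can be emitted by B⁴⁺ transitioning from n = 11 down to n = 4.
28

The electron can occupy levels n = 4, 5, ..., 11 during de-excitation — that is m = 11 - 4 + 1 = 8 distinct levels.

The number of distinct spectral lines equals the number of ways to choose 2 of these m levels (each pair gives one possible emission transition):

Number of lines = m(m-1)/2 = 8×7/2 = 28

These correspond to all possible transitions between the 8 levels:
11 → 10, 11 → 9, 11 → 8, 11 → 7, 11 → 6, 11 → 5, 11 → 4, 10 → 9...

Each transition produces a photon with a unique energy (and thus wavelength). This count does not depend on Z.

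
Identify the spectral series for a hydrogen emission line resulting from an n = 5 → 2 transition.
Balmer series

The spectral series in hydrogen are named based on the final (lower) energy level:
- Lyman series: n_final = 1 (ultraviolet)
- Balmer series: n_final = 2 (visible/near-UV)
- Paschen series: n_final = 3 (infrared)
- Brackett series: n_final = 4 (infrared)
- Pfund series: n_final = 5 (far infrared)

Since this transition ends at n = 2, it belongs to the Balmer series.

For reference, this 5 → 2 line has photon energy
ΔE = 13.6057 eV × (1/2² - 1/5²) = 2.8571970 eV,
corresponding to wavelength λ = hc/ΔE = 1239.84 eV·nm / 2.8571970 eV = 433.936 nm in the visible/near-UV region.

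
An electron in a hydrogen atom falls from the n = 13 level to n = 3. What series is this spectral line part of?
Paschen series

The spectral series in hydrogen are named based on the final (lower) energy level:
- Lyman series: n_final = 1 (ultraviolet)
- Balmer series: n_final = 2 (visible/near-UV)
- Paschen series: n_final = 3 (infrared)
- Brackett series: n_final = 4 (infrared)
- Pfund series: n_final = 5 (far infrared)

Since this transition ends at n = 3, it belongs to the Paschen series.

For reference, this 13 → 3 line has photon energy
ΔE = 13.6057 eV × (1/3² - 1/13²) = 1.43123734 eV,
corresponding to wavelength λ = hc/ΔE = 1239.84 eV·nm / 1.43123734 eV = 866.2714 nm in the infrared region.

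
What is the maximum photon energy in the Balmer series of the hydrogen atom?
3.401 eV

The series limit corresponds to the transition from n = ∞ to n = 2.
This is the highest energy (shortest wavelength) transition in the Balmer series.

E_∞ = 0 eV
E_2 = -13.6057 / 2² = -3.401 eV

Energy at series limit:
ΔE = E_∞ - E_2 = 0 - (-3.401) = 3.401 eV

This energy equals the ionization energy from the n = 2 state of hydrogen.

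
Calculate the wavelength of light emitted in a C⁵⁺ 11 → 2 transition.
10.4713 nm

First, find the transition energy using E_n = -13.6057 Z² / n² eV:
E_11 = -13.6057 × 6² / 11² = -4.047977 eV
E_2 = -13.6057 × 6² / 2² = -122.451300 eV

Photon energy: |ΔE| = |E_2 - E_11| = 118.403323 eV

Convert to wavelength using E = hc/λ with hc = 1239.84 eV·nm:
λ = hc/E = 1239.84 eV·nm / 118.403323 eV
λ = 10.4713 nm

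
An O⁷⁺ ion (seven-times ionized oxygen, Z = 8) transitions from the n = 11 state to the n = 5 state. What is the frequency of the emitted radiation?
6.6819e+15 Hz

First, find the transition energy:
E_11 = -13.6057 × 8² / 11² = -7.19640331 eV
E_5 = -13.6057 × 8² / 5² = -34.83059200 eV
|ΔE| = |E_5 - E_11| = 27.63418869 eV

Convert to Joules: E = 27.63418869 eV × (1.602177 × 10⁻¹⁹ J/eV) = 4.427486e-18 J

Using E = hf:
f = E/h = 4.427486e-18 J / (6.62607 × 10⁻³⁴ J·s)
f = 6.6819e+15 Hz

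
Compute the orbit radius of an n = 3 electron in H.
0.476260 nm (or 4.762595 Å)

The Bohr radius formula is:
r_n = n² a₀ / Z

where a₀ = 0.052917721 nm is the Bohr radius.

For H (Z = 1) at n = 3:
r_3 = 3² × 0.052917721 nm / 1
r_3 = 9 × 0.052917721 nm / 1
r_3 = 0.4762595 nm / 1
r_3 = 0.476260 nm

The electron orbits at approximately 0.476260 nm from the nucleus.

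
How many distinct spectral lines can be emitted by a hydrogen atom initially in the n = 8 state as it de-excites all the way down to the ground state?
28

The electron can occupy levels n = 1, 2, ..., 8 during de-excitation — that is m = 8 - 1 + 1 = 8 distinct levels.

The number of distinct spectral lines equals the number of ways to choose 2 of these m levels (each pair gives one possible emission transition):

Number of lines = m(m-1)/2 = 8×7/2 = 28

These correspond to all possible transitions between the 8 levels:
8 → 7, 8 → 6, 8 → 5, 8 → 4, 8 → 3, 8 → 2, 8 → 1, 7 → 6...

Each transition produces a photon with a unique energy (and thus wavelength). This count does not depend on Z.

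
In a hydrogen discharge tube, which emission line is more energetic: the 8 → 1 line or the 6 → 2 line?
8 → 1

Calculate the energy for each transition:

Transition 8 → 1:
ΔE₁ = |E_1 - E_8| = |-13.6057/1² - (-13.6057/8²)|
ΔE₁ = |-13.60570000 - (-0.21258906)| = 13.39311 eV

Transition 6 → 2:
ΔE₂ = |E_2 - E_6| = |-13.6057/2² - (-13.6057/6²)|
ΔE₂ = |-3.40142500 - (-0.37793611)| = 3.02349 eV

Since 13.39311 eV > 3.02349 eV, the transition 8 → 1 emits the more energetic photon.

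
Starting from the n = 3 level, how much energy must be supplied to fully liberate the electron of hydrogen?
1.51174 eV

The ionization energy is the energy needed to remove the electron completely (n → ∞).

For hydrogen, E_n = -13.6057 eV / n².

At n = 3: E_3 = -13.6057 / 3² = -1.51174444 eV
At n = ∞: E_∞ = 0 eV

Ionization energy = E_∞ - E_3 = 0 - (-1.51174444) = 1.51174444 eV
Ionization energy ≈ 1.51174 eV

This is also called the binding energy of the electron in state n = 3.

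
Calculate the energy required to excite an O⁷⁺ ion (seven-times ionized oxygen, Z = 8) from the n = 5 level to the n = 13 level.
29.67814 eV

The energy levels of a hydrogen-like atom are E_n = -13.6057 Z² eV / n².

Energy at n = 5: E_5 = -13.6057 × 8² / 5² = -34.83059200 eV
Energy at n = 13: E_13 = -13.6057 × 8² / 13² = -5.15245444 eV

The excitation energy is the difference:
ΔE = E_13 - E_5
ΔE = -5.15245444 - (-34.83059200)
ΔE = 29.67814 eV

Since this is positive, energy must be absorbed (photon absorption).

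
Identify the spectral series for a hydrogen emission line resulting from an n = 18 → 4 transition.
Brackett series

The spectral series in hydrogen are named based on the final (lower) energy level:
- Lyman series: n_final = 1 (ultraviolet)
- Balmer series: n_final = 2 (visible/near-UV)
- Paschen series: n_final = 3 (infrared)
- Brackett series: n_final = 4 (infrared)
- Pfund series: n_final = 5 (far infrared)

Since this transition ends at n = 4, it belongs to the Brackett series.

For reference, this 18 → 4 line has photon energy
ΔE = 13.6057 eV × (1/4² - 1/18²) = 0.80836335 eV,
corresponding to wavelength λ = hc/ΔE = 1239.84 eV·nm / 0.80836335 eV = 1533.77 nm in the infrared region.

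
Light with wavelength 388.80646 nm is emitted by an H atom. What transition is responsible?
n = 8 → n = 2

First, find the photon energy from the wavelength (hc = 1239.84 eV·nm):
E = hc/λ = 1239.84 eV·nm / 388.80646 nm = 3.1888359 eV

The energy levels of hydrogen satisfy E_n = -13.6057 / n² eV, so an emission n_i → n_f releases
ΔE = 13.6057 × (1/n_f² − 1/n_i²) eV.

Setting ΔE equal to the photon energy:
1/n_f² − 1/n_i² = 3.1888359 / 13.6057 = 0.23437500

Since 1/n_i² must be positive, we need 1/n_f² > 0.23437500, i.e. n_f ≤ 2. For each allowed n_f, solve n_i = (1/n_f² − 0.23437500)^(−1/2) and check whether it is a whole number:
  n_f = 1: 1/n_i² = 1.00000000 − 0.23437500 = 0.76562500 → n_i = 1.143  (not an integer) ✗
  n_f = 2: 1/n_i² = 0.25000000 − 0.23437500 = 0.01562500 → n_i = 8.000  → integer, n_i = 8 ✓

Only n_f = 2 gives an integer upper level, n_i = 8.

The transition is from n = 8 to n = 2 (emission).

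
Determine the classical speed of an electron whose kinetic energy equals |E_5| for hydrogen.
4.38e+05 m/s (or 0.146% of c)

The binding energy at n = 5 for hydrogen is:
E_5 = -13.6057/5² = -0.544228 eV
|E_5| = 0.544228 eV

Convert to Joules:
KE = 0.544228 eV × (1.602177 × 10⁻¹⁹ J/eV) = 8.7195e-20 J

Using KE = ½mv²:
v = √(2·KE/m_e)
v = √(2 × 8.7195e-20 J / 9.10938 × 10⁻³¹ kg)
v = 4.38e+05 m/s

This is approximately 0.146% the speed of light.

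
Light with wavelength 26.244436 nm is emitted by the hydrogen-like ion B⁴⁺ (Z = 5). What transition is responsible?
n = 3 → n = 2

First, find the photon energy from the wavelength (hc = 1239.84 eV·nm):
E = hc/λ = 1239.84 eV·nm / 26.244436 nm = 47.242014 eV

The energy levels of B⁴⁺ satisfy E_n = -13.6057 × 5² / n² eV, so an emission n_i → n_f releases
ΔE = 13.6057 × 5² × (1/n_f² − 1/n_i²) eV.

Setting ΔE equal to the photon energy:
1/n_f² − 1/n_i² = 47.242014 / (13.6057 × 5²) = 0.13888889

Since 1/n_i² must be positive, we need 1/n_f² > 0.13888889, i.e. n_f ≤ 2. For each allowed n_f, solve n_i = (1/n_f² − 0.13888889)^(−1/2) and check whether it is a whole number:
  n_f = 1: 1/n_i² = 1.00000000 − 0.13888889 = 0.86111111 → n_i = 1.078  (not an integer) ✗
  n_f = 2: 1/n_i² = 0.25000000 − 0.13888889 = 0.11111111 → n_i = 3.000  → integer, n_i = 3 ✓

Only n_f = 2 gives an integer upper level, n_i = 3.

The transition is from n = 3 to n = 2 (emission).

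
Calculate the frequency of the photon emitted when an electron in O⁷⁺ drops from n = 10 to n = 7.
2.19144e+15 Hz

First, find the transition energy:
E_10 = -13.6057 × 8² / 10² = -8.70764800 eV
E_7 = -13.6057 × 8² / 7² = -17.77071020 eV
|ΔE| = |E_7 - E_10| = 9.06306220 eV

Convert to Joules: E = 9.06306220 eV × (1.602177 × 10⁻¹⁹ J/eV) = 1.4520630e-18 J

Using E = hf:
f = E/h = 1.4520630e-18 J / (6.62607 × 10⁻³⁴ J·s)
f = 2.19144e+15 Hz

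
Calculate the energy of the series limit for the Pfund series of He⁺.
2.177 eV

The series limit corresponds to the transition from n = ∞ to n = 5.
This is the highest energy (shortest wavelength) transition in the Pfund series.

E_∞ = 0 eV
E_5 = -13.6057 × 2² / 5² = -2.177 eV

Energy at series limit:
ΔE = E_∞ - E_5 = 0 - (-2.177) = 2.177 eV

This energy equals the ionization energy from the n = 5 state of He⁺.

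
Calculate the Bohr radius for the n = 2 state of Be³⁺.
0.052918 nm (or 0.529177 Å)

The Bohr radius formula is:
r_n = n² a₀ / Z

where a₀ = 0.052917721 nm is the Bohr radius.

For Be³⁺ (Z = 4) at n = 2:
r_2 = 2² × 0.052917721 nm / 4
r_2 = 4 × 0.052917721 nm / 4
r_2 = 0.2116709 nm / 4
r_2 = 0.052918 nm

The electron orbits at approximately 0.052918 nm from the nucleus.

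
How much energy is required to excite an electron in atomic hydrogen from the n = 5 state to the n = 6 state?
0.16629 eV

The energy levels of a hydrogen-like atom are E_n = -13.6057 eV / n².

Energy at n = 5: E_5 = -13.6057 / 5² = -0.54422800 eV
Energy at n = 6: E_6 = -13.6057 / 6² = -0.37793611 eV

The excitation energy is the difference:
ΔE = E_6 - E_5
ΔE = -0.37793611 - (-0.54422800)
ΔE = 0.16629 eV

Since this is positive, energy must be absorbed (photon absorption).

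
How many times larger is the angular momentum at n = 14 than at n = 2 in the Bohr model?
7.00000

In the Bohr model, L_n = nℏ, so the ratio is purely the ratio of quantum numbers:

L_14/L_2 = 14ℏ / 2ℏ = 14/2 = 7.00000

The angular momentum scales linearly with n.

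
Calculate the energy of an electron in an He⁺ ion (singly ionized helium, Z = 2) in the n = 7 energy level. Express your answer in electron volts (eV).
-1.111 eV

The energy levels of a hydrogen-like atom are given by:
E_n = -13.6057 Z² / n² eV  (with Z = 2 for He⁺)

For n = 7:
E_7 = -13.6057 × 2² / 7²
E_7 = -13.6057 × 4 / 49
E_7 = -1.111 eV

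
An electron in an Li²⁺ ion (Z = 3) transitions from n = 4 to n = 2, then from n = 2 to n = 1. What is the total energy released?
114.79809 eV

The energy levels of Li²⁺ are E_n = -13.6057 × 3² / n² eV.

First transition (4 → 2):
ΔE₁ = |E_2 - E_4|
ΔE₁ = |-30.61282500000 - (-7.65320625000)| = 22.95961875 eV

Second transition (2 → 1):
ΔE₂ = |E_1 - E_2|
ΔE₂ = |-122.45130000000 - (-30.61282500000)| = 91.83847500 eV

Total energy released:
E_total = ΔE₁ + ΔE₂ = 22.95961875 + 91.83847500 = 114.79809 eV

Note: This equals the direct transition 4 → 1: 114.79809 eV ✓
Energy is conserved regardless of the path taken.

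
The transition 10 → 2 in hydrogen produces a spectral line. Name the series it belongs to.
Balmer series

The spectral series in hydrogen are named based on the final (lower) energy level:
- Lyman series: n_final = 1 (ultraviolet)
- Balmer series: n_final = 2 (visible/near-UV)
- Paschen series: n_final = 3 (infrared)
- Brackett series: n_final = 4 (infrared)
- Pfund series: n_final = 5 (far infrared)

Since this transition ends at n = 2, it belongs to the Balmer series.

For reference, this 10 → 2 line has photon energy
ΔE = 13.6057 eV × (1/2² - 1/10²) = 3.2653680000 eV,
corresponding to wavelength λ = hc/ΔE = 1239.84 eV·nm / 3.2653680000 eV = 379.693805 nm in the visible/near-UV region.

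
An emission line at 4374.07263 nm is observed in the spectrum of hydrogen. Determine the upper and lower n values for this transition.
n = 12 → n = 6

First, find the photon energy from the wavelength (hc = 1239.84 eV·nm):
E = hc/λ = 1239.84 eV·nm / 4374.07263 nm = 0.28345208 eV

The energy levels of hydrogen satisfy E_n = -13.6057 / n² eV, so an emission n_i → n_f releases
ΔE = 13.6057 × (1/n_f² − 1/n_i²) eV.

Setting ΔE equal to the photon energy:
1/n_f² − 1/n_i² = 0.28345208 / 13.6057 = 0.020833333

Since 1/n_i² must be positive, we need 1/n_f² > 0.020833333, i.e. n_f ≤ 6. For each allowed n_f, solve n_i = (1/n_f² − 0.020833333)^(−1/2) and check whether it is a whole number:
  n_f = 1: 1/n_i² = 1.000000000 − 0.020833333 = 0.979166667 → n_i = 1.011  (not an integer) ✗
  n_f = 2: 1/n_i² = 0.250000000 − 0.020833333 = 0.229166667 → n_i = 2.089  (not an integer) ✗
  n_f = 3: 1/n_i² = 0.111111111 − 0.020833333 = 0.090277778 → n_i = 3.328  (not an integer) ✗
  n_f = 4: 1/n_i² = 0.062500000 − 0.020833333 = 0.041666667 → n_i = 4.899  (not an integer) ✗
  n_f = 5: 1/n_i² = 0.040000000 − 0.020833333 = 0.019166667 → n_i = 7.223  (not an integer) ✗
  n_f = 6: 1/n_i² = 0.027777778 − 0.020833333 = 0.006944445 → n_i = 12.000  → integer, n_i = 12 ✓

Only n_f = 6 gives an integer upper level, n_i = 12.

The transition is from n = 12 to n = 6 (emission).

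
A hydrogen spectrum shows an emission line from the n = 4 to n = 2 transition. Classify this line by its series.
Balmer series

The spectral series in hydrogen are named based on the final (lower) energy level:
- Lyman series: n_final = 1 (ultraviolet)
- Balmer series: n_final = 2 (visible/near-UV)
- Paschen series: n_final = 3 (infrared)
- Brackett series: n_final = 4 (infrared)
- Pfund series: n_final = 5 (far infrared)

Since this transition ends at n = 2, it belongs to the Balmer series.

For reference, this 4 → 2 line has photon energy
ΔE = 13.6057 eV × (1/2² - 1/4²) = 2.5510688 eV,
corresponding to wavelength λ = hc/ΔE = 1239.84 eV·nm / 2.5510688 eV = 486.008 nm in the visible/near-UV region.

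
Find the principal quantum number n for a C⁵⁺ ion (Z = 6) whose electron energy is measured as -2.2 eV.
n = 15

The exact energy levels follow E_n = -13.6057 Z² / n² eV with Z = 6.

The measured value (-2.2 eV) is reported to only 2 significant figures, so we must test candidate n values and see which one matches to that precision.

Candidate energies:
  n = 13:  E = -13.6057 × 6² / 13² = -2.898256 eV
  n = 14:  E = -13.6057 × 6² / 14² = -2.499006 eV
  n = 15:  E = -13.6057 × 6² / 15² = -2.176912 eV  ← matches
  n = 16:  E = -13.6057 × 6² / 16² = -1.913302 eV
  n = 17:  E = -13.6057 × 6² / 17² = -1.694828 eV

Checking against the measurement of -2.2 eV (2 sig figs), only n = 15 agrees:
E_15 = -2.176912 eV, which rounds to -2.2 eV ✓

Therefore n = 15.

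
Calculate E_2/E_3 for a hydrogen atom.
2.2500

Using E_n = -13.6057 Z² / n² eV with Z = 1:

E_2 = -13.6057 / 2² = -13.6057 / 4 = -3.4014250000 eV
E_3 = -13.6057 / 3² = -13.6057 / 9 = -1.5117444444 eV

The ratio is:
E_2/E_3 = (-3.4014250000) / (-1.5117444444)
E_2/E_3 = (-13.6057/4) / (-13.6057/9)
E_2/E_3 = 9/4
E_2/E_3 = 2.2500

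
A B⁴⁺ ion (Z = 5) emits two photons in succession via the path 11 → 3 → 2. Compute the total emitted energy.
82.2245 eV

The energy levels of B⁴⁺ are E_n = -13.6057 × 5² / n² eV.

First transition (11 → 3):
ΔE₁ = |E_3 - E_11|
ΔE₁ = |-37.7936111111 - (-2.8110950413)| = 34.9825161 eV

Second transition (3 → 2):
ΔE₂ = |E_2 - E_3|
ΔE₂ = |-85.0356250000 - (-37.7936111111)| = 47.2420139 eV

Total energy released:
E_total = ΔE₁ + ΔE₂ = 34.9825161 + 47.2420139 = 82.2245 eV

Note: This equals the direct transition 11 → 2: 82.2245 eV ✓
Energy is conserved regardless of the path taken.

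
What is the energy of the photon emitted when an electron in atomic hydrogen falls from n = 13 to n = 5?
0.4637 eV

The energy levels are E_n = -13.6057 eV / n².

Energy at n = 13: E_13 = -13.6057 / 13² = -0.0805071 eV
Energy at n = 5: E_5 = -13.6057 / 5² = -0.5442280 eV

For emission (electron falling to lower state), the photon energy is:
E_photon = E_13 - E_5 = |-0.0805071 - (-0.5442280)|
E_photon = 0.4637 eV

This energy is carried away by the emitted photon.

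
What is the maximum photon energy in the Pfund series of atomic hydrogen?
0.544 eV

The series limit corresponds to the transition from n = ∞ to n = 5.
This is the highest energy (shortest wavelength) transition in the Pfund series.

E_∞ = 0 eV
E_5 = -13.6057 / 5² = -0.544 eV

Energy at series limit:
ΔE = E_∞ - E_5 = 0 - (-0.544) = 0.544 eV

This energy equals the ionization energy from the n = 5 state of hydrogen.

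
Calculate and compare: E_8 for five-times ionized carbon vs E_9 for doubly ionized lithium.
C⁵⁺ at n = 8 (E = -7.6532 eV)

Using E_n = -13.6057 Z² / n² eV:

C⁵⁺ (Z = 6) at n = 8:
E = -13.6057 × 6² / 8² = -13.6057 × 36 / 64 = -7.6532063 eV

Li²⁺ (Z = 3) at n = 9:
E = -13.6057 × 3² / 9² = -13.6057 × 9 / 81 = -1.5117444 eV

Since -7.6532063 eV < -1.5117444 eV,
C⁵⁺ at n = 8 is more tightly bound (requires more energy to ionize).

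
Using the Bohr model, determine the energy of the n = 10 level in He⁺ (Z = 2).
-0.544 eV

For hydrogen-like ions, the energy levels scale with Z²:
E_n = -13.6057 Z² / n² eV

For He⁺ (Z = 2) at n = 10:
E_10 = -13.6057 × 2² / 10²
E_10 = -13.6057 × 4 / 100
E_10 = -54.4228 / 100
E_10 = -0.544 eV

The energy is 4 times more negative than hydrogen at the same n due to the stronger nuclear charge.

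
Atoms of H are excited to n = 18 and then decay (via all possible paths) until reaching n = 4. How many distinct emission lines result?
105

The electron can occupy levels n = 4, 5, ..., 18 during de-excitation — that is m = 18 - 4 + 1 = 15 distinct levels.

The number of distinct spectral lines equals the number of ways to choose 2 of these m levels (each pair gives one possible emission transition):

Number of lines = m(m-1)/2 = 15×14/2 = 105

These correspond to all possible transitions between the 15 levels:
18 → 17, 18 → 16, 18 → 15, 18 → 14, 18 → 13, 18 → 12, 18 → 11, 18 → 10...

Each transition produces a photon with a unique energy (and thus wavelength). This count does not depend on Z.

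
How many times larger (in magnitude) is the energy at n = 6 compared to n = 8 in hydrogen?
1.778

Using E_n = -13.6057 Z² / n² eV with Z = 1:

E_6 = -13.6057 / 6² = -13.6057 / 36 = -0.377936111 eV
E_8 = -13.6057 / 8² = -13.6057 / 64 = -0.212589063 eV

The ratio is:
E_6/E_8 = (-0.377936111) / (-0.212589063)
E_6/E_8 = (-13.6057/36) / (-13.6057/64)
E_6/E_8 = 64/36
E_6/E_8 = 1.778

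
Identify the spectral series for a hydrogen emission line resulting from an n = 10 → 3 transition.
Paschen series

The spectral series in hydrogen are named based on the final (lower) energy level:
- Lyman series: n_final = 1 (ultraviolet)
- Balmer series: n_final = 2 (visible/near-UV)
- Paschen series: n_final = 3 (infrared)
- Brackett series: n_final = 4 (infrared)
- Pfund series: n_final = 5 (far infrared)

Since this transition ends at n = 3, it belongs to the Paschen series.

For reference, this 10 → 3 line has photon energy
ΔE = 13.6057 eV × (1/3² - 1/10²) = 1.375687 eV,
corresponding to wavelength λ = hc/ΔE = 1239.84 eV·nm / 1.375687 eV = 901.25 nm in the infrared region.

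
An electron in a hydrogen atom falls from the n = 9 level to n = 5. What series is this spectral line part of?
Pfund series

The spectral series in hydrogen are named based on the final (lower) energy level:
- Lyman series: n_final = 1 (ultraviolet)
- Balmer series: n_final = 2 (visible/near-UV)
- Paschen series: n_final = 3 (infrared)
- Brackett series: n_final = 4 (infrared)
- Pfund series: n_final = 5 (far infrared)

Since this transition ends at n = 5, it belongs to the Pfund series.

For reference, this 9 → 5 line has photon energy
ΔE = 13.6057 eV × (1/5² - 1/9²) = 0.37625640 eV,
corresponding to wavelength λ = hc/ΔE = 1239.84 eV·nm / 0.37625640 eV = 3295.20 nm in the far infrared region.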